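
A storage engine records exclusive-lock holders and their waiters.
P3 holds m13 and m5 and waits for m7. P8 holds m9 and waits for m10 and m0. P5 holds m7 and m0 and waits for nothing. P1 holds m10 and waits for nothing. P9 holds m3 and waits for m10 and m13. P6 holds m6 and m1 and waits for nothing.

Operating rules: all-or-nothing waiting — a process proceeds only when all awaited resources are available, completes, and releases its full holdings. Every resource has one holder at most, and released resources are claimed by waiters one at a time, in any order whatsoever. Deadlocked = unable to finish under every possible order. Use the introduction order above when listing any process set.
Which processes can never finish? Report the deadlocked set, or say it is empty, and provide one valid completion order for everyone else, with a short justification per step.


The deadlocked set is empty.
Key observation: there is no circular wait here — follow any chain and it reaches a process that is free to run now.
A valid finishing order for the others: P1, P5, P3, P8, P6, P9.
Check, step by step:
  run P1 (it waits on nothing); releases m10
  run P5 (it waits on nothing); releases m7 and m0
  P3 waits on m7 — all released -> runs and releases m13 and m5
  P8 waits on m10 and m0 — all released -> runs and releases m9
  run P6 (it waits on nothing); releases m6 and m1
  P9 waits on m10 and m13 — all released -> runs and releases m3


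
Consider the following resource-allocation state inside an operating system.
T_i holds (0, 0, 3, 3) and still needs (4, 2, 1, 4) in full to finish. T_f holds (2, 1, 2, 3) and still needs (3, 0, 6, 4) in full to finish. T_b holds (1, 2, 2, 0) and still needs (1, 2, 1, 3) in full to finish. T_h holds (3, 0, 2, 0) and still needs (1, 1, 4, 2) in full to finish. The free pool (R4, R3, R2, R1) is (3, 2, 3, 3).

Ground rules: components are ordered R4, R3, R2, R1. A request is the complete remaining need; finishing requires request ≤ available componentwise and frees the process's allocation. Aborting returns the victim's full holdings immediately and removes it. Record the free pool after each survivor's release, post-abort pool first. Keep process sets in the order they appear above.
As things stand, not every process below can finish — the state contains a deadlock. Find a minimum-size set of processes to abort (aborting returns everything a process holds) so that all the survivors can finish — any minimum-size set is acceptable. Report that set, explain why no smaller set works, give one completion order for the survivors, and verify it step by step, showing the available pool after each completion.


Abort T_f.
Key observation: before aborting T_f, T_i was permanently blocked — no order could ever run it; afterwards it completes at step 1.
No smaller set exists: with zero aborts the deadlock remains.
Survivors finish in the order: T_i, T_h, T_b. Step-by-step check (pool after the aborts first):
  pool = (5, 3, 5, 6)
  T_i: need (4, 2, 1, 4) fits (5, 3, 5, 6); releases (0, 0, 3, 3), pool now (5, 3, 8, 9)
  T_h: need (1, 1, 4, 2) fits (5, 3, 8, 9); releases (3, 0, 2, 0), pool now (8, 3, 10, 9)
  T_b: need (1, 2, 1, 3) fits (8, 3, 10, 9); releases (1, 2, 2, 0), pool now (9, 5, 12, 9)


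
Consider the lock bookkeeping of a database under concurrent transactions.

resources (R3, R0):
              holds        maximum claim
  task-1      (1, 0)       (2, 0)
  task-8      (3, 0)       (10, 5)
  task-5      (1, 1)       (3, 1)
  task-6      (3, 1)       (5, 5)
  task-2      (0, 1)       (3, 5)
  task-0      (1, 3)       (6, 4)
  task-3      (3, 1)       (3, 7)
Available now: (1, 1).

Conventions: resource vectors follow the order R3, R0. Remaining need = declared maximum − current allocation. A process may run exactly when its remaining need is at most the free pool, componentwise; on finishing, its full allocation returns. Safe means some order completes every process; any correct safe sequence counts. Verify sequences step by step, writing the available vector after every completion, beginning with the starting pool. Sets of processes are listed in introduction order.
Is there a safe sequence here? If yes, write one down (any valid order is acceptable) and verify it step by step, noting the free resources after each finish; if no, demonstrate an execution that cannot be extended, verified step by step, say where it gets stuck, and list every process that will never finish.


UNSAFE.
Key observation: after task-1, task-5 the pool peaks at (3, 2), and each blocked process is short somewhere: task-8 on R3, R0; task-6 on R0; task-2 on R0; task-0 on R3; task-3 on R0.
A maximal execution: task-1, task-5 — then nothing else fits. Verifying each step:
  pool = (1, 1)
  task-1: need (1, 0) fits (1, 1); releases (1, 0), pool now (2, 1)
  task-5: need (2, 0) fits (2, 1); releases (1, 1), pool now (3, 2)
  task-8 still needs (7, 5) but only (3, 2) is free — short on R3 and R0
  task-6 still needs (2, 4) but only (3, 2) is free — short on R0
  task-2 still needs (3, 4) but only (3, 2) is free — short on R0
  task-0 still needs (5, 1) but only (3, 2) is free — short on R3
  task-3 still needs (0, 6) but only (3, 2) is free — short on R0
Processes that can never finish: task-8, task-6, task-2, task-0 and task-3.


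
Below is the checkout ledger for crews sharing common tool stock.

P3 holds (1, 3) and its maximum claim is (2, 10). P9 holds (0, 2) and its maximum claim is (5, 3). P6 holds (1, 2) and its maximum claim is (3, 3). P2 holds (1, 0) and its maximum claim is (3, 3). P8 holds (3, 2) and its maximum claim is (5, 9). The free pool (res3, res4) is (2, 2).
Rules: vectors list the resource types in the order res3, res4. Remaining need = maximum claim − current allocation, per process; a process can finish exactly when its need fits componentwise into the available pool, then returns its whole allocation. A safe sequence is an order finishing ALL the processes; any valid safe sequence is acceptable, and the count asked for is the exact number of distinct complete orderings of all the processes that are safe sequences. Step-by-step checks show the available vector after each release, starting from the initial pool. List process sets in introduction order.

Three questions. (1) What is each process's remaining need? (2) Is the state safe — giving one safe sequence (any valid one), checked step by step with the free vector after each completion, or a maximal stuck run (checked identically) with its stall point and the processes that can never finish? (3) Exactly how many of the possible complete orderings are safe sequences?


(1) Remaining need (order res3, res4):
  P3: (1, 7)
  P9: (5, 1)
  P6: (2, 1)
  P2: (2, 3)
  P8: (2, 7)
(2) UNSAFE — no complete ordering exists.
Key observation: after P6, P2 the pool peaks at (4, 4), and each blocked process is short somewhere: P3 on res4; P9 on res3; P8 on res4.
Going as far as possible: P6, P2; after that, nothing fits. Check, step by step:
  pool = (2, 2)
  P6: need (2, 1) fits (2, 2); releases (1, 2), pool now (3, 4)
  P2: need (2, 3) fits (3, 4); releases (1, 0), pool now (4, 4)
  P3 cannot run: need (1, 7) vs free (4, 4) (insufficient res4)
  P9 cannot run: need (5, 1) vs free (4, 4) (insufficient res3)
  P8 cannot run: need (2, 7) vs free (4, 4) (insufficient res4)
Processes that can never finish: P3, P9 and P8.
(3) Exactly 0 of the possible complete orderings are safe sequences.


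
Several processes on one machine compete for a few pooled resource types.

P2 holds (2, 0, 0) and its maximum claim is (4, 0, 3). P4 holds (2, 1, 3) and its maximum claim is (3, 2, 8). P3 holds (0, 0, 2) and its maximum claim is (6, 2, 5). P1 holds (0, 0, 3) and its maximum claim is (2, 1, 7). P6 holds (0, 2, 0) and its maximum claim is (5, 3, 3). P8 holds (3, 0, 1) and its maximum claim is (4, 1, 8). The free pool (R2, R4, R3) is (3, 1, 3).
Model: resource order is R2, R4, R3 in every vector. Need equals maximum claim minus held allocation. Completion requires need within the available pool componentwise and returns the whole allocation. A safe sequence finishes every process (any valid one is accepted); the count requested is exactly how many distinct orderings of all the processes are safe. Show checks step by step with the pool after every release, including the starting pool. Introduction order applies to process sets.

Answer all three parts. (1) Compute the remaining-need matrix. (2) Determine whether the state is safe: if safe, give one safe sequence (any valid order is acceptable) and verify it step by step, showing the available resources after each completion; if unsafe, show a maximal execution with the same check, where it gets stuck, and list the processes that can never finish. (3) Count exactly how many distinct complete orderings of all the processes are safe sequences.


(1) Outstanding need per process (order R2, R4, R3):
  P2: (2, 0, 3)
  P4: (1, 1, 5)
  P3: (6, 2, 3)
  P1: (2, 1, 4)
  P6: (5, 1, 3)
  P8: (1, 1, 7)
(2) UNSAFE.
Key observation: after P2, P6 the pool peaks at (5, 3, 3), and each blocked process is short somewhere: P4 on R3; P3 on R2; P1 on R3; P8 on R3.
The run P2, P6 cannot be extended any further. Walking it through:
  pool = (3, 1, 3)
  P2: need (2, 0, 3) fits (3, 1, 3); releases (2, 0, 0), pool now (5, 1, 3)
  P6: need (5, 1, 3) fits (5, 1, 3); releases (0, 2, 0), pool now (5, 3, 3)
  P4 cannot run: need (1, 1, 5) vs free (5, 3, 3) (insufficient R3)
  P3 cannot run: need (6, 2, 3) vs free (5, 3, 3) (insufficient R2)
  P1 cannot run: need (2, 1, 4) vs free (5, 3, 3) (insufficient R3)
  P8 cannot run: need (1, 1, 7) vs free (5, 3, 3) (insufficient R3)
Never able to finish: P4, P3, P1 and P8.
(3) Exactly 0 of the possible complete orderings are safe sequences.


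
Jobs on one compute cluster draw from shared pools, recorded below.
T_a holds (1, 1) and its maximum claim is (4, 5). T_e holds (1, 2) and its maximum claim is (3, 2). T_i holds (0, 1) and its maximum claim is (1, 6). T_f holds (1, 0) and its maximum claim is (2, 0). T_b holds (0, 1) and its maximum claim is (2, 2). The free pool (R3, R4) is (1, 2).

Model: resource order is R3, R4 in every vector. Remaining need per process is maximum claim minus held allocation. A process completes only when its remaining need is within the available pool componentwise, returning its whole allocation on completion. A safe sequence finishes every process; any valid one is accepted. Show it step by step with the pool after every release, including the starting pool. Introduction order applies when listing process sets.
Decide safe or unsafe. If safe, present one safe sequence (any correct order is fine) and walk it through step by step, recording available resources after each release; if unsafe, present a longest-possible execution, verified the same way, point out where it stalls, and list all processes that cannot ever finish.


SAFE. One safe sequence: T_f, T_e, T_b, T_i, T_a.
Key observation: at T_f the run first touches a limit — (1, 0) against (1, 2), exact on a resource it actually requests.
Check, step by step:
  pool = (1, 2)
  T_f needs (1, 0) <= (1, 2) -> finishes; pool += (1, 0) = (2, 2)
  T_e needs (2, 0) <= (2, 2) -> finishes; pool += (1, 2) = (3, 4)
  T_b needs (2, 1) <= (3, 4) -> finishes; pool += (0, 1) = (3, 5)
  T_i needs (1, 5) <= (3, 5) -> finishes; pool += (0, 1) = (3, 6)
  T_a needs (3, 4) <= (3, 6) -> finishes; pool += (1, 1) = (4, 7)


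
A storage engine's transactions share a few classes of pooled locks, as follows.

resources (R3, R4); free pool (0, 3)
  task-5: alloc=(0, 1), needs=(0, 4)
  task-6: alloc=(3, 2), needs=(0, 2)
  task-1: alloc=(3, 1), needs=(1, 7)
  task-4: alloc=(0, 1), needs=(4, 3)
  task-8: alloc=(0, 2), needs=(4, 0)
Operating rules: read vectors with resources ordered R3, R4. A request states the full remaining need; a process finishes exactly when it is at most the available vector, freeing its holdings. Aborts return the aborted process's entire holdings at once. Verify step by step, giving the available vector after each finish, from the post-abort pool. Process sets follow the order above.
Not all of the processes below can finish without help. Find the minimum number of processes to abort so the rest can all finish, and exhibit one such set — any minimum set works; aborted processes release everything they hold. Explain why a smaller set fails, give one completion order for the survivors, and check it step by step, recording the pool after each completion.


Minimum abort set: task-1.
Key observation: the deadlocked task-4 becomes finishable only because task-1 released (3, 1); it completes at step 3 below.
No smaller set exists: with zero aborts the deadlock remains.
Survivors finish in the order: task-6, task-5, task-4, task-8. Verifying each step (pool after the aborts first):
  pool = (3, 4)
  run task-6 (needs (0, 2), free (3, 4)); after release of (3, 2) the pool is (6, 6)
  run task-5 (needs (0, 4), free (6, 6)); after release of (0, 1) the pool is (6, 7)
  run task-4 (needs (4, 3), free (6, 7)); after release of (0, 1) the pool is (6, 8)
  run task-8 (needs (4, 0), free (6, 8)); after release of (0, 2) the pool is (6, 10)


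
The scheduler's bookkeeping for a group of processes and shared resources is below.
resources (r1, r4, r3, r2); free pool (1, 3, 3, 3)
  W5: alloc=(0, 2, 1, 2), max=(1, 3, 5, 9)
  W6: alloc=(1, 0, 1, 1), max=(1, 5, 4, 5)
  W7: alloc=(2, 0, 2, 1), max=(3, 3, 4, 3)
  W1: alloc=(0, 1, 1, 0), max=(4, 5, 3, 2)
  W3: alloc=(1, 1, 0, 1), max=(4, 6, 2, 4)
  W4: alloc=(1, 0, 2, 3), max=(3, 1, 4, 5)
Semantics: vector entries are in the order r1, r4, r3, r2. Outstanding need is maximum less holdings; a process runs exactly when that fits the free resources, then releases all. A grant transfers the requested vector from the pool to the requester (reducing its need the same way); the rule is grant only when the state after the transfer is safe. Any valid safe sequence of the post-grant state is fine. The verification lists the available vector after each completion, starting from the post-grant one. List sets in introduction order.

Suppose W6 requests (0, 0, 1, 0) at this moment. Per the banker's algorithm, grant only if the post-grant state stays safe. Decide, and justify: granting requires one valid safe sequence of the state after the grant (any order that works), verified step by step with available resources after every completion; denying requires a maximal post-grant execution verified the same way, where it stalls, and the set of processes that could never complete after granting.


GRANT. The post-grant state is safe; one safe sequence: W7, W4, W5, W1, W3, W6.
Key observation: the transfer keeps a workable pool ((1, 3, 2, 3)); W7 starts the safe sequence.
Verifying the post-grant state step by step:
  pool = (1, 3, 2, 3)
  W7: need (1, 3, 2, 2) fits (1, 3, 2, 3); releases (2, 0, 2, 1), pool now (3, 3, 4, 4)
  W4: need (2, 1, 2, 2) fits (3, 3, 4, 4); releases (1, 0, 2, 3), pool now (4, 3, 6, 7)
  W5: need (1, 1, 4, 7) fits (4, 3, 6, 7); releases (0, 2, 1, 2), pool now (4, 5, 7, 9)
  W1: need (4, 4, 2, 2) fits (4, 5, 7, 9); releases (0, 1, 1, 0), pool now (4, 6, 8, 9)
  W3: need (3, 5, 2, 3) fits (4, 6, 8, 9); releases (1, 1, 0, 1), pool now (5, 7, 8, 10)
  W6: need (0, 5, 2, 4) fits (5, 7, 8, 10); releases (1, 0, 2, 1), pool now (6, 7, 10, 11)


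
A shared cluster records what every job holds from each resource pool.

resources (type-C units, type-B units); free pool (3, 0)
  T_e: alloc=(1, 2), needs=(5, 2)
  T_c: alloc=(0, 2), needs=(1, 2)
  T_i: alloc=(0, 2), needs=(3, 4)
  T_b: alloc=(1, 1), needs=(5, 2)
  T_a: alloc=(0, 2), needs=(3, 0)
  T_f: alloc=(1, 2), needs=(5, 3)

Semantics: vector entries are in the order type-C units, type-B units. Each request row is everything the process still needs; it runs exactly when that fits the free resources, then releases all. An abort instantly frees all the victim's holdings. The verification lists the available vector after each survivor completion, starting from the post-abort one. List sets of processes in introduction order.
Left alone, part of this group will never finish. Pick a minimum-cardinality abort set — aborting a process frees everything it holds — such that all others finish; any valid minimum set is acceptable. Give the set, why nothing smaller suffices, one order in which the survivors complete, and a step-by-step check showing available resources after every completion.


Abort T_e and T_b.
Key observation: T_f was stuck for good until T_e and T_b gave back (2, 3); in the order shown it finishes at step 1.
Why nothing smaller works — every single abort fails: T_e alone leaves T_b blocked (short on type-C units); T_c alone leaves T_e blocked (short on type-C units); T_i alone leaves T_e blocked (short on type-C units); T_b alone leaves T_e blocked (short on type-C units); T_a alone leaves T_e blocked (short on type-C units); T_f alone leaves T_e blocked (short on type-C units).
Survivors finish in the order: T_f, T_i, T_a, T_c. Check, step by step (pool after the aborts first):
  pool = (5, 3)
  T_f needs (5, 3) <= (5, 3) -> finishes; pool += (1, 2) = (6, 5)
  T_i needs (3, 4) <= (6, 5) -> finishes; pool += (0, 2) = (6, 7)
  T_a needs (3, 0) <= (6, 7) -> finishes; pool += (0, 2) = (6, 9)
  T_c needs (1, 2) <= (6, 9) -> finishes; pool += (0, 2) = (6, 11)


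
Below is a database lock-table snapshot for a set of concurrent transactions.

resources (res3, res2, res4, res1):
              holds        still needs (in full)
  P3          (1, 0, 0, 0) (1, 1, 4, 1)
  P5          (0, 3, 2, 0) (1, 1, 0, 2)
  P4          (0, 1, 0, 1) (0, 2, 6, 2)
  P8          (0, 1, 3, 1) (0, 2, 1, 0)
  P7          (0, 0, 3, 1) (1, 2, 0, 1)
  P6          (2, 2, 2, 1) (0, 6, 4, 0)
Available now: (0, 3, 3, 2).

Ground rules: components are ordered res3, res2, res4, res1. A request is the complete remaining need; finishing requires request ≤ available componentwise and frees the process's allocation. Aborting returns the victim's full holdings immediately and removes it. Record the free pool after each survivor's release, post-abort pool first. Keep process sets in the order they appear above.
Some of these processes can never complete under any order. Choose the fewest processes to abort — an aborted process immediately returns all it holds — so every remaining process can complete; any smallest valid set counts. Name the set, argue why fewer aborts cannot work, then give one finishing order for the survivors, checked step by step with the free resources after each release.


The answer: abort P3.
Key observation: the deadlocked P7 becomes finishable only because P3 released (1, 0, 0, 0); it completes at step 1 below.
No smaller set exists: with zero aborts the deadlock remains.
Survivors finish in the order: P7, P5, P8, P4, P6. Step-by-step check (pool after the aborts first):
  pool = (1, 3, 3, 2)
  P7: need (1, 2, 0, 1) fits (1, 3, 3, 2); releases (0, 0, 3, 1), pool now (1, 3, 6, 3)
  P5: need (1, 1, 0, 2) fits (1, 3, 6, 3); releases (0, 3, 2, 0), pool now (1, 6, 8, 3)
  P8: need (0, 2, 1, 0) fits (1, 6, 8, 3); releases (0, 1, 3, 1), pool now (1, 7, 11, 4)
  P4: need (0, 2, 6, 2) fits (1, 7, 11, 4); releases (0, 1, 0, 1), pool now (1, 8, 11, 5)
  P6: need (0, 6, 4, 0) fits (1, 8, 11, 5); releases (2, 2, 2, 1), pool now (3, 10, 13, 6)


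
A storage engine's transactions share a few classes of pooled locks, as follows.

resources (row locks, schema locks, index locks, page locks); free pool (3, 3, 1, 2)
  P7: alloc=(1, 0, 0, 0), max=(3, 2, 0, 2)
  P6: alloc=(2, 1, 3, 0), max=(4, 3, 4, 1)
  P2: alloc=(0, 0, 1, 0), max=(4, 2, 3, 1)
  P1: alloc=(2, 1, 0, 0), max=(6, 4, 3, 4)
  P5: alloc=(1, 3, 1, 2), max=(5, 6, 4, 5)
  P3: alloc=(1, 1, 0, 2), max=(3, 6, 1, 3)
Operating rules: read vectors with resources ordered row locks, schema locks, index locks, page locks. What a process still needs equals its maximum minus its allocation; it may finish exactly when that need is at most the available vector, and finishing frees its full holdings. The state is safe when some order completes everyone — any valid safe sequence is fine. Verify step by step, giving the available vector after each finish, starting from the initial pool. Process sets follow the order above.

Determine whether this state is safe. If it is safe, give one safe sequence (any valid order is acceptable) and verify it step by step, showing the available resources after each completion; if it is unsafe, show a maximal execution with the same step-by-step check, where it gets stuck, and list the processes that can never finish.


The state is UNSAFE.
Key observation: after P7, P6, P2 the pool peaks at (6, 4, 5, 2), and each blocked process is short somewhere: P1 on page locks; P5 on page locks; P3 on schema locks.
The run P7, P6, P2 cannot be extended any further. Step-by-step check:
  pool = (3, 3, 1, 2)
  P7: need (2, 2, 0, 2) fits (3, 3, 1, 2); releases (1, 0, 0, 0), pool now (4, 3, 1, 2)
  P6: need (2, 2, 1, 1) fits (4, 3, 1, 2); releases (2, 1, 3, 0), pool now (6, 4, 4, 2)
  P2: need (4, 2, 2, 1) fits (6, 4, 4, 2); releases (0, 0, 1, 0), pool now (6, 4, 5, 2)
  P1 cannot run: need (4, 3, 3, 4) vs free (6, 4, 5, 2) (insufficient page locks)
  P5 cannot run: need (4, 3, 3, 3) vs free (6, 4, 5, 2) (insufficient page locks)
  P3 cannot run: need (2, 5, 1, 1) vs free (6, 4, 5, 2) (insufficient schema locks)
Permanently blocked: P1, P5 and P3.


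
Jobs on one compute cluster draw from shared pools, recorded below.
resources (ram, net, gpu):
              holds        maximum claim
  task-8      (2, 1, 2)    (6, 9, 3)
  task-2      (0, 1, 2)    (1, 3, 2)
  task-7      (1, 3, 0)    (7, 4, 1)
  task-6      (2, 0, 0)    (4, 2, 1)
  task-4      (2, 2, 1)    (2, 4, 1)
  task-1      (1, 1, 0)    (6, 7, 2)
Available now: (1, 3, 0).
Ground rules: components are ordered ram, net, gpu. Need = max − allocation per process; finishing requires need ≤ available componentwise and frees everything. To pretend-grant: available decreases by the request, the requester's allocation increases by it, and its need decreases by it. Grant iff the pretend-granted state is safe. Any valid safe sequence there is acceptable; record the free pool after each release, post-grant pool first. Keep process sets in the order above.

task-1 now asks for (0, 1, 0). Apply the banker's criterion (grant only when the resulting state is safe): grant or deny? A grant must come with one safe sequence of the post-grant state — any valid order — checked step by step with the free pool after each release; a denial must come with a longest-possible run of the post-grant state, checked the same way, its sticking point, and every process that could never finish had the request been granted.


GRANT — the state after the grant stays safe, e.g. via task-2, task-4, task-6, task-1, task-7, task-8.
Key observation: even at the reduced pool (1, 2, 0), task-2 fits immediately, so safety survives the grant.
Check on the post-grant state, step by step:
  pool = (1, 2, 0)
  task-2: need (1, 2, 0) fits (1, 2, 0); releases (0, 1, 2), pool now (1, 3, 2)
  task-4: need (0, 2, 0) fits (1, 3, 2); releases (2, 2, 1), pool now (3, 5, 3)
  task-6: need (2, 2, 1) fits (3, 5, 3); releases (2, 0, 0), pool now (5, 5, 3)
  task-1: need (5, 5, 2) fits (5, 5, 3); releases (1, 2, 0), pool now (6, 7, 3)
  task-7: need (6, 1, 1) fits (6, 7, 3); releases (1, 3, 0), pool now (7, 10, 3)
  task-8: need (4, 8, 1) fits (7, 10, 3); releases (2, 1, 2), pool now (9, 11, 5)


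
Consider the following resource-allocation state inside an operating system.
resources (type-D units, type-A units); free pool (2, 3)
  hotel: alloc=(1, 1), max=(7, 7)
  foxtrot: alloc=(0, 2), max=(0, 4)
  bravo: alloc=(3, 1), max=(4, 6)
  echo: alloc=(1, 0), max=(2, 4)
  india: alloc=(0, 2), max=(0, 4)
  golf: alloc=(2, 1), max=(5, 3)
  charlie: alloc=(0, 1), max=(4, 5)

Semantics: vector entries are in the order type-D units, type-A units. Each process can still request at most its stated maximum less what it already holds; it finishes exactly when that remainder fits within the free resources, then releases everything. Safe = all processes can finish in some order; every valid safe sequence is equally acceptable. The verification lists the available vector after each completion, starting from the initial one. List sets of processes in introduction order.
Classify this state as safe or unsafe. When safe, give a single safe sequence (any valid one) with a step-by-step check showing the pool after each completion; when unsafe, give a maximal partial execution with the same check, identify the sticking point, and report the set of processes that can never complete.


The state is SAFE; one workable sequence: india, bravo, echo, charlie, golf, hotel, foxtrot.
Key observation: bravo is the earliest step where a requested resource binds exactly: need (1, 5), pool (2, 5) at its turn.
Step-by-step check:
  pool = (2, 3)
  india needs (0, 2) <= (2, 3) -> finishes; pool += (0, 2) = (2, 5)
  bravo needs (1, 5) <= (2, 5) -> finishes; pool += (3, 1) = (5, 6)
  echo needs (1, 4) <= (5, 6) -> finishes; pool += (1, 0) = (6, 6)
  charlie needs (4, 4) <= (6, 6) -> finishes; pool += (0, 1) = (6, 7)
  golf needs (3, 2) <= (6, 7) -> finishes; pool += (2, 1) = (8, 8)
  hotel needs (6, 6) <= (8, 8) -> finishes; pool += (1, 1) = (9, 9)
  foxtrot needs (0, 2) <= (9, 9) -> finishes; pool += (0, 2) = (9, 11)


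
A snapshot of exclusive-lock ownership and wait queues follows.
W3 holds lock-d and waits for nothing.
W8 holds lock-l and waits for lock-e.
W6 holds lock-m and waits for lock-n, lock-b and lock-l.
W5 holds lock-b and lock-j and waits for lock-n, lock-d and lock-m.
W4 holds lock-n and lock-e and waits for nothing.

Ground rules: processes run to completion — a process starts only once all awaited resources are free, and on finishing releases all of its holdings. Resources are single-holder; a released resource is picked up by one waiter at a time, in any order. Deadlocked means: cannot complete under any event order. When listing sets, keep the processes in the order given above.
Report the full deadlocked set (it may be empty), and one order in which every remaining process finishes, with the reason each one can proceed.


The deadlocked set is W6 and W5.
Key observation: the loop W6 -> W5 -> W6 blocks itself forever; no other process is dragged down with it.
The rest can finish in the order W3, W4, W8.
Verifying each step:
  W3: no waits; runs immediately, freeing lock-d
  W4: no waits; runs immediately, freeing lock-n and lock-e
  W8: everything it awaited (lock-e) is free; runs, freeing lock-l


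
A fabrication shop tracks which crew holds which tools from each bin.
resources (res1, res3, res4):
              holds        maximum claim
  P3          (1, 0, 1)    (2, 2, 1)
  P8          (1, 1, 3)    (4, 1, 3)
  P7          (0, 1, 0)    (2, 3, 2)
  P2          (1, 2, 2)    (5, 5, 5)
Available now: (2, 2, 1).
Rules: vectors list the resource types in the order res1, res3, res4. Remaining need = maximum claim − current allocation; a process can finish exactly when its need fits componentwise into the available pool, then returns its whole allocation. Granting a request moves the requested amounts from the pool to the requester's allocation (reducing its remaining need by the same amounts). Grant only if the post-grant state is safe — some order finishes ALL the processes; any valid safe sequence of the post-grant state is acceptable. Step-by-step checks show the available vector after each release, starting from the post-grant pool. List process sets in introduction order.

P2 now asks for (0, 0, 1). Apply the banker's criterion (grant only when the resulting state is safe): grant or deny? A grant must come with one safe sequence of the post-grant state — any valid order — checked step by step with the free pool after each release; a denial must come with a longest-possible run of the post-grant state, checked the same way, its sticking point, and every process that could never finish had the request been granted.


GRANT: granting preserves safety; a valid post-grant sequence is P3, P8, P7, P2.
Key observation: even at the reduced pool (2, 2, 0), P3 fits immediately, so safety survives the grant.
Verifying the post-grant state step by step:
  pool = (2, 2, 0)
  run P3 (needs (1, 2, 0), free (2, 2, 0)); after release of (1, 0, 1) the pool is (3, 2, 1)
  run P8 (needs (3, 0, 0), free (3, 2, 1)); after release of (1, 1, 3) the pool is (4, 3, 4)
  run P7 (needs (2, 2, 2), free (4, 3, 4)); after release of (0, 1, 0) the pool is (4, 4, 4)
  run P2 (needs (4, 3, 2), free (4, 4, 4)); after release of (1, 2, 3) the pool is (5, 6, 7)


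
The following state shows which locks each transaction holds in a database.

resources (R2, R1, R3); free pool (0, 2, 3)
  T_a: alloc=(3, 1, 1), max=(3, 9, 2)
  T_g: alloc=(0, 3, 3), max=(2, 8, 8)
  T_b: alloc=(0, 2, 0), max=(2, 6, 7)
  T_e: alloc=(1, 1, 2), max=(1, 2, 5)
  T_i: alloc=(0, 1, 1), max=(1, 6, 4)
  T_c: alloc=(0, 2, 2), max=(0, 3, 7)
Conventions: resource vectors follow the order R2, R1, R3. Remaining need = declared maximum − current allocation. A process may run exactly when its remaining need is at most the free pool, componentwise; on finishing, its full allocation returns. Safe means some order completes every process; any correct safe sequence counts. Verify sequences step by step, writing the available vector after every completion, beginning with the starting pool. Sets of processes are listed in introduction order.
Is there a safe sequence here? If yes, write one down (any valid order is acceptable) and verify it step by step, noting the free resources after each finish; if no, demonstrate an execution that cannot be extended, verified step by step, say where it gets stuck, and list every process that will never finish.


UNSAFE.
Key observation: after T_e, T_c, T_i the pool peaks at (1, 6, 8), and each blocked process is short somewhere: T_a on R1; T_g on R2; T_b on R2.
The run T_e, T_c, T_i cannot be extended any further. Walking it through:
  pool = (0, 2, 3)
  T_e needs (0, 1, 3) <= (0, 2, 3) -> finishes; pool += (1, 1, 2) = (1, 3, 5)
  T_c needs (0, 1, 5) <= (1, 3, 5) -> finishes; pool += (0, 2, 2) = (1, 5, 7)
  T_i needs (1, 5, 3) <= (1, 5, 7) -> finishes; pool += (0, 1, 1) = (1, 6, 8)
  T_a cannot run: need (0, 8, 1) vs free (1, 6, 8) (insufficient R1)
  T_g cannot run: need (2, 5, 5) vs free (1, 6, 8) (insufficient R2)
  T_b cannot run: need (2, 4, 7) vs free (1, 6, 8) (insufficient R2)
Processes that can never finish: T_a, T_g and T_b.


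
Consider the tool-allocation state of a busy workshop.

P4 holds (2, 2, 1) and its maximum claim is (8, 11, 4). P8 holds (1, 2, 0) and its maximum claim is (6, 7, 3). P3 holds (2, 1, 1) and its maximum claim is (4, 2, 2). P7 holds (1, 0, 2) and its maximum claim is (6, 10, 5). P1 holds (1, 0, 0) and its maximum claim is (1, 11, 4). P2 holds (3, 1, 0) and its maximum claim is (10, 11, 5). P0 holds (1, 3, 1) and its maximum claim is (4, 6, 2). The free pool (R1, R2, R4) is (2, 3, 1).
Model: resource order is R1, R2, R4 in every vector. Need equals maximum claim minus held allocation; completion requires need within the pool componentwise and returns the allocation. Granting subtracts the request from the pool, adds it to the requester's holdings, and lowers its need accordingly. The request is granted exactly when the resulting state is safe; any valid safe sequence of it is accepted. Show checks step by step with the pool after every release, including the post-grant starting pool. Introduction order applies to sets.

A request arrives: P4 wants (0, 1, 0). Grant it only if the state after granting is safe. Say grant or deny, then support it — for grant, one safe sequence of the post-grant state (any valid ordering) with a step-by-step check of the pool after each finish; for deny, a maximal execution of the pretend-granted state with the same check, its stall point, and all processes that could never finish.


GRANT: granting preserves safety; a valid post-grant sequence is P3, P0, P8, P4, P7, P1, P2.
Key observation: (2, 2, 1) free after granting still covers P3 first, and each release covers the next.
Check on the post-grant state, step by step:
  pool = (2, 2, 1)
  P3 needs (2, 1, 1) <= (2, 2, 1) -> finishes; pool += (2, 1, 1) = (4, 3, 2)
  P0 needs (3, 3, 1) <= (4, 3, 2) -> finishes; pool += (1, 3, 1) = (5, 6, 3)
  P8 needs (5, 5, 3) <= (5, 6, 3) -> finishes; pool += (1, 2, 0) = (6, 8, 3)
  P4 needs (6, 8, 3) <= (6, 8, 3) -> finishes; pool += (2, 3, 1) = (8, 11, 4)
  P7 needs (5, 10, 3) <= (8, 11, 4) -> finishes; pool += (1, 0, 2) = (9, 11, 6)
  P1 needs (0, 11, 4) <= (9, 11, 6) -> finishes; pool += (1, 0, 0) = (10, 11, 6)
  P2 needs (7, 10, 5) <= (10, 11, 6) -> finishes; pool += (3, 1, 0) = (13, 12, 6)


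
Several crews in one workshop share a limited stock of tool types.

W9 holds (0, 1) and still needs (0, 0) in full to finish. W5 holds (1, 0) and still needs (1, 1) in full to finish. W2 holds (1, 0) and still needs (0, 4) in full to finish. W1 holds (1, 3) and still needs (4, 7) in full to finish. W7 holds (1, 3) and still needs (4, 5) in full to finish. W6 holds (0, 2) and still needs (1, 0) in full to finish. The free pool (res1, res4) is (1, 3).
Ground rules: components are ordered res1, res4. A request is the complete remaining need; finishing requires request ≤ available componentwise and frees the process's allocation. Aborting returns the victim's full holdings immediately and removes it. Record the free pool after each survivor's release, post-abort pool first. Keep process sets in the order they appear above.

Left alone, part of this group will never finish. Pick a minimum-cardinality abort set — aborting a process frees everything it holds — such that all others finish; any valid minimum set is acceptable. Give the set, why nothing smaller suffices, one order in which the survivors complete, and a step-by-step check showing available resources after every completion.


The answer: abort W1.
Key observation: no ordering could ever have run W7 before the abort of W1; with (1, 3) back in the pool it fits at step 5.
Minimality: the empty abort set fails — the state is deadlocked as it stands.
The survivors complete as W9, W6, W2, W5, W7. Walking it through (starting from the post-abort pool):
  pool = (2, 6)
  W9: need (0, 0) fits (2, 6); releases (0, 1), pool now (2, 7)
  W6: need (1, 0) fits (2, 7); releases (0, 2), pool now (2, 9)
  W2: need (0, 4) fits (2, 9); releases (1, 0), pool now (3, 9)
  W5: need (1, 1) fits (3, 9); releases (1, 0), pool now (4, 9)
  W7: need (4, 5) fits (4, 9); releases (1, 3), pool now (5, 12)


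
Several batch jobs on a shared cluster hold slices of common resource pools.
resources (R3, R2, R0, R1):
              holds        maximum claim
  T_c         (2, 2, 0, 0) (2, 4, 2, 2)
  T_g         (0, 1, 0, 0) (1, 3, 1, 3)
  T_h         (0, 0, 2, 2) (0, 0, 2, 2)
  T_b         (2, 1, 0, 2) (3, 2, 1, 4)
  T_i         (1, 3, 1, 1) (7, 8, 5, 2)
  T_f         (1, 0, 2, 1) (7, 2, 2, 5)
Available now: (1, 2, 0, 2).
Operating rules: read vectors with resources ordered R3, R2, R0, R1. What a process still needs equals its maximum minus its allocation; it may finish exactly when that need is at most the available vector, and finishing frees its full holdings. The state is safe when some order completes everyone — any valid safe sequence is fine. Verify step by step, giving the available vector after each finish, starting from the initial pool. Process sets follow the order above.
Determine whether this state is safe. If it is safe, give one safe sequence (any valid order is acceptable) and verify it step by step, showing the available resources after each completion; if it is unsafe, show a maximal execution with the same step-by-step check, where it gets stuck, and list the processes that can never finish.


UNSAFE — no complete ordering exists.
Key observation: T_h, T_c, T_b, T_g can finish, but then (5, 6, 2, 6) is all there is, and the blocked group's R3 demands exceed it.
Going as far as possible: T_h, T_c, T_b, T_g; after that, nothing fits. Step-by-step check:
  pool = (1, 2, 0, 2)
  T_h: need (0, 0, 0, 0) fits (1, 2, 0, 2); releases (0, 0, 2, 2), pool now (1, 2, 2, 4)
  T_c: need (0, 2, 2, 2) fits (1, 2, 2, 4); releases (2, 2, 0, 0), pool now (3, 4, 2, 4)
  T_b: need (1, 1, 1, 2) fits (3, 4, 2, 4); releases (2, 1, 0, 2), pool now (5, 5, 2, 6)
  T_g: need (1, 2, 1, 3) fits (5, 5, 2, 6); releases (0, 1, 0, 0), pool now (5, 6, 2, 6)
  T_i still needs (6, 5, 4, 1) but only (5, 6, 2, 6) is free — short on R3 and R0
  T_f still needs (6, 2, 0, 4) but only (5, 6, 2, 6) is free — short on R3
Never able to finish: T_i and T_f.


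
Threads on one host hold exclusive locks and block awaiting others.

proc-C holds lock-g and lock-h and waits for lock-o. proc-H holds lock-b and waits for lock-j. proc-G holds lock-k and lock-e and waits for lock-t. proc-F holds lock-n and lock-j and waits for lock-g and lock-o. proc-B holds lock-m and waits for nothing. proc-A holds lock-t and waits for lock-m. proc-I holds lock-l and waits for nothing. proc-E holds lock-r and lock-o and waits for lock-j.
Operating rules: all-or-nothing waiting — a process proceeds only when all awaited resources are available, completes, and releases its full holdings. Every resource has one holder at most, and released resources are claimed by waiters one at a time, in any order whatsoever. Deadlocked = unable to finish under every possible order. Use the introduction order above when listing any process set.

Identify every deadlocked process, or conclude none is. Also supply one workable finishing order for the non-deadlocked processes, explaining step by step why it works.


Deadlocked: proc-C, proc-H, proc-F and proc-E.
Key observation: the waits loop around proc-C -> proc-E -> proc-F -> proc-C with no way out; proc-H waits into the deadlock from upstream.
A valid finishing order for the others: proc-B, proc-A, proc-I, proc-G.
Verifying each step:
  run proc-B (it waits on nothing); releases lock-m
  proc-A: everything it awaited (lock-m) is free; runs, freeing lock-t
  run proc-I (it waits on nothing); releases lock-l
  proc-G: everything it awaited (lock-t) is free; runs, freeing lock-k and lock-e


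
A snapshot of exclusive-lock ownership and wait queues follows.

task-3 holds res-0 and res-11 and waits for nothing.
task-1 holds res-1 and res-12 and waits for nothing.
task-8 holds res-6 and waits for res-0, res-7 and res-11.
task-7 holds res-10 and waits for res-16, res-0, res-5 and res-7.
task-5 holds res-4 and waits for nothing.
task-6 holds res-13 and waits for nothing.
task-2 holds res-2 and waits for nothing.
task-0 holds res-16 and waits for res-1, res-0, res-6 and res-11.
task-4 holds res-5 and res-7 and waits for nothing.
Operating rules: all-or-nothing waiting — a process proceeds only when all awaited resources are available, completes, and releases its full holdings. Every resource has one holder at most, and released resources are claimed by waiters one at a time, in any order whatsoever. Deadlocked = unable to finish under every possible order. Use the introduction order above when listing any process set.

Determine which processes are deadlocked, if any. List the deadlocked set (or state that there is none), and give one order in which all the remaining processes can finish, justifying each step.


No process is deadlocked.
Key observation: the waits form no ring: some process can always run, and its releases unblock the others one by one.
A valid finishing order for the others: task-4, task-3, task-2, task-1, task-8, task-6, task-0, task-5, task-7.
Walking it through:
  task-4 waits on nothing -> runs at once and releases res-5 and res-7
  task-3 waits on nothing -> runs at once and releases res-0 and res-11
  task-2 waits on nothing -> runs at once and releases res-2
  task-1 waits on nothing -> runs at once and releases res-1 and res-12
  task-8: everything it awaited (res-0, res-7 and res-11) is free; runs, freeing res-6
  task-6 waits on nothing -> runs at once and releases res-13
  task-0: everything it awaited (res-1, res-0, res-6 and res-11) is free; runs, freeing res-16
  task-5 waits on nothing -> runs at once and releases res-4
  task-7: everything it awaited (res-16, res-0, res-5 and res-7) is free; runs, freeing res-10
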